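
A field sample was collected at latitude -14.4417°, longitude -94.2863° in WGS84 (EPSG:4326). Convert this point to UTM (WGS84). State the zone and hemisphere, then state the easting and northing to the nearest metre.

Longitude -94.2863° lies in the 6° band [-96°, -90°), giving zone 15; latitude is south of the equator, so 15S.
Zone 15 central meridian λ₀ = 6×15 − 183 = -93°; Δλ = -1.2863°.
Transverse Mercator on WGS84 with k₀ = 0.9996 gives E = 361350.611 m, N = 8403034.776 m.

Zone 15S: E 361351 m, N 8403035 m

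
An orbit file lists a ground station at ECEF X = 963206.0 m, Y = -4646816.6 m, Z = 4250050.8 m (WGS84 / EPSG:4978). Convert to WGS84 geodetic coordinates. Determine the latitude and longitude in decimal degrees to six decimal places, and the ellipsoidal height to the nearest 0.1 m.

λ = atan2(Y, X) = -78.28940051°; p = √(X²+Y²) = 4745594.8 m.
Bowring's method on WGS84 (a = 6378137 m, b = 6356752.314 m) gives φ = 42.03819988°, h = 1933.538 m.

lat 42.038200°, lon -78.289401°, h 1933.5 m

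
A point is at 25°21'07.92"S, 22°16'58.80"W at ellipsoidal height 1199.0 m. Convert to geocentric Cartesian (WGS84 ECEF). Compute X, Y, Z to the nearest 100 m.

X 5337700 m, Y -2187300 m, Z -2714900 m

WGS84: a = 6378137 m, e² = 0.006694380; N(φ) = a/√(1−e²sin²φ) = 6382054.687 m.
X = (N+h)·cosφ·cosλ = 5337721.999 m; Y = (N+h)·cosφ·sinλ = -2187309.430 m; Z = (N(1−e²)+h)·sinφ = -2714896.674 m.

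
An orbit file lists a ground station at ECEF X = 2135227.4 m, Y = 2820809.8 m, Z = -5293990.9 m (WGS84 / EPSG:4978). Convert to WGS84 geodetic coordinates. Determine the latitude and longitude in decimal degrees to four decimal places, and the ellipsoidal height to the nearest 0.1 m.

λ = atan2(Y, X) = 52.87590061°; p = √(X²+Y²) = 3537819.1 m.
Bowring's method on WGS84 (a = 6378137 m, b = 6356752.314 m) gives φ = -56.42379962°, h = 3968.370 m.

lat -56.4238°, lon 52.8759°, h 3968.4 m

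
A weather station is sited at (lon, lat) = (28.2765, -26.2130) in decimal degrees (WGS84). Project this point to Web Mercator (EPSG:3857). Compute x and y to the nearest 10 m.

Web Mercator is spherical with R = a = 6378137 m.
x = R·λ = 6378137 × 0.493518026 = 3147725.581 m.
y = R·ln tan(π/4 + φ/2) = 6378137 × -0.474352607 = -3025485.912 m.

x 3147730 m, y -3025490 m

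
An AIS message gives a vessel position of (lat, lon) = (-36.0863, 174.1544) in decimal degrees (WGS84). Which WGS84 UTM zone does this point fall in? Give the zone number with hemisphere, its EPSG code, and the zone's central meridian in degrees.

Zone 60S (EPSG:32760), central meridian 177°

UTM zone = ⌊(λ + 180)/6⌋ + 1; 174.1544° ∈ [174°, 180°) → zone 60.
Hemisphere: S (φ < 0).
Central meridian λ₀ = 6×60 − 183 = 177°.
EPSG code: 32760.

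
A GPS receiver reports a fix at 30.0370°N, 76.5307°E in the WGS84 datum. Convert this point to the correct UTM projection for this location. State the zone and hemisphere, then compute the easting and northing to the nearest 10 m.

Zone 43N: E 647590 m, N 3323870 m

Longitude 76.5307° lies in the 6° band [72°, 78°), giving zone 43; latitude is north of the equator, so 43N.
Zone 43 central meridian λ₀ = 6×43 − 183 = 75°; Δλ = +1.5307°.
Transverse Mercator on WGS84 with k₀ = 0.9996 gives E = 647586.500 m, N = 3323872.236 m.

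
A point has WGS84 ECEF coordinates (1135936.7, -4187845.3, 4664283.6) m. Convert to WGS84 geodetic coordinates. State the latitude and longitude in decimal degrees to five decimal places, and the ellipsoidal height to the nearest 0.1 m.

λ = atan2(Y, X) = -74.82390070°; p = √(X²+Y²) = 4339170.5 m.
Bowring's method on WGS84 (a = 6378137 m, b = 6356752.314 m) gives φ = 47.25979984°, h = 3906.018 m.

lat 47.25980°, lon -74.82390°, h 3906.0 m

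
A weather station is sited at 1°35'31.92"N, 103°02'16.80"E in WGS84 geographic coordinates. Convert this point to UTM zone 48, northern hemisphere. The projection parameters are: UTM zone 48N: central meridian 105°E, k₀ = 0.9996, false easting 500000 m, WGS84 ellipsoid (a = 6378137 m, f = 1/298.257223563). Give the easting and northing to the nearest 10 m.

E 281720 m, N 176090 m

Zone 48 central meridian λ₀ = 6×48 − 183 = 105°; Δλ = -1.9620°.
Transverse Mercator on WGS84 with k₀ = 0.9996 gives E = 281719.366 m, N = 176090.269 m.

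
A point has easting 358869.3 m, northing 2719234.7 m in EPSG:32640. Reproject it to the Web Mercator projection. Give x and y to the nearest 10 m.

Unproject from UTM 40N (λ₀ = 57°) → φ = 24.58069986°, λ = 55.60619979°.
Web Mercator (R = 6378137 m): x = 6190053.846 m, y = 2824330.268 m.

x 6190050 m, y 2824330 m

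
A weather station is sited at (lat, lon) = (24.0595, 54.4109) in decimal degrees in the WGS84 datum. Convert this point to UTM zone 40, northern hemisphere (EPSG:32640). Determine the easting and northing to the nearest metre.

Zone 40 central meridian λ₀ = 6×40 − 183 = 57°; Δλ = -2.5891°.
Transverse Mercator on WGS84 with k₀ = 0.9996 gives E = 236720.843 m, N = 2663240.301 m.

E 236721 m, N 2663240 m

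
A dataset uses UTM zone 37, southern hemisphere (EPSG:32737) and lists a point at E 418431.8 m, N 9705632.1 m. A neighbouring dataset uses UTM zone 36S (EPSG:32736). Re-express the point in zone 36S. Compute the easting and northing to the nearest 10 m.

E 1086200 m, N 9704400 m

UTM 37S → geographic: φ = -2.66299991°, λ = 38.26620012°.
UTM 36S (λ₀ = 33°) forward: E = 1086195.546 m, N = 9704402.040 m.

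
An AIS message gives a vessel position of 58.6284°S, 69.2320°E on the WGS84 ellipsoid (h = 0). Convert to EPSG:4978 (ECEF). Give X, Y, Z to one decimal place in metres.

WGS84: a = 6378137 m, e² = 0.006694380; N(φ) = a/√(1−e²sin²φ) = 6393757.277 m.
X = (N+h)·cosφ·cosλ = 1180236.800 m; Y = (N+h)·cosφ·sinλ = 3112230.310 m; Z = (N(1−e²)+h)·sinφ = -5422502.207 m.

X 1180236.8 m, Y 3112230.3 m, Z -5422502.2 m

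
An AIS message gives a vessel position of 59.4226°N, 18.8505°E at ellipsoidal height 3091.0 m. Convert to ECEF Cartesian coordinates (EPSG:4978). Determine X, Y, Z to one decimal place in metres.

X 3079681.8 m, Y 1051439.1 m, Z 5470694.9 m

WGS84: a = 6378137 m, e² = 0.006694380; N(φ) = a/√(1−e²sin²φ) = 6394020.371 m.
X = (N+h)·cosφ·cosλ = 3079681.752 m; Y = (N+h)·cosφ·sinλ = 1051439.077 m; Z = (N(1−e²)+h)·sinφ = 5470694.851 m.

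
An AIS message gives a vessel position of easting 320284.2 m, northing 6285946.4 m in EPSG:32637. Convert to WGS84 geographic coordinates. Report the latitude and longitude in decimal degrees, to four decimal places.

lat 56.6830°, lon 36.0660°

Zone 37N: λ₀ = 39°, k₀ = 0.9996, false easting 500000 m.
Meridian distance M = (N − FN)/k₀ = 6288461.8 m.
Inverse transverse Mercator on WGS84 gives φ = 56.68300018°, λ = 36.06600029°.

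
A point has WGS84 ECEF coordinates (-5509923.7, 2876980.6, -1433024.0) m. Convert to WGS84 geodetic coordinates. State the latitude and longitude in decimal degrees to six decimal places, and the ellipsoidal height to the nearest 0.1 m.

λ = atan2(Y, X) = 152.42890041°; p = √(X²+Y²) = 6215808.6 m.
Bowring's method on WGS84 (a = 6378137 m, b = 6356752.314 m) gives φ = -13.06689985°, h = 1805.816 m.

lat -13.066900°, lon 152.428900°, h 1805.8 m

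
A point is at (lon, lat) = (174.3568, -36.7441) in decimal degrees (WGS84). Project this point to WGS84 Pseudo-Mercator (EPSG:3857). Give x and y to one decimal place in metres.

Web Mercator is spherical with R = a = 6378137 m.
x = R·λ = 6378137 × 3.043100233 = 19409310.192 m.
y = R·ln tan(π/4 + φ/2) = 6378137 × -0.690404957 = -4403497.399 m.

x 19409310.2 m, y -4403497.4 m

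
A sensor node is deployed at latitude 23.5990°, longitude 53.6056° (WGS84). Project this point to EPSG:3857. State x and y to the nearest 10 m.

Web Mercator is spherical with R = a = 6378137 m.
x = R·λ = 6378137 × 0.935594218 = 5967348.096 m.
y = R·ln tan(π/4 + φ/2) = 6378137 × 0.424045468 = 2704620.089 m.

x 5967350 m, y 2704620 m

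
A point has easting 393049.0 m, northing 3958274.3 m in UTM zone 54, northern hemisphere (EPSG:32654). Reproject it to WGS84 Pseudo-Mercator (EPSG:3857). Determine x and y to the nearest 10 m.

Unproject from UTM 54N (λ₀ = 141°) → φ = 35.76269977°, λ = 139.81689949°.
Web Mercator (R = 6378137 m): x = 15564346.055 m, y = 4268018.162 m.

x 15564350 m, y 4268020 m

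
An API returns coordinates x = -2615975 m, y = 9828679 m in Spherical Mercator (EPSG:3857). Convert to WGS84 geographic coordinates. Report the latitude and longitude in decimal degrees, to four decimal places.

lat 65.8234°, lon -23.4997°

R = 6378137 m. λ = x/R = -23.49970325°.
φ = 2·arctan(exp(y/R)) − 90° = 2·arctan(4.66924) − 90° = 65.82340068°.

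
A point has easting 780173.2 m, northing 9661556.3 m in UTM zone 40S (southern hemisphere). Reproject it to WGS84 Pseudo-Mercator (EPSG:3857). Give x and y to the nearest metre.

x 6625803 m, y -340688 m

Unproject from UTM 40S (λ₀ = 57°) → φ = -3.05900027°, λ = 59.52060029°.
Web Mercator (R = 6378137 m): x = 6625802.916 m, y = -340688.244 m.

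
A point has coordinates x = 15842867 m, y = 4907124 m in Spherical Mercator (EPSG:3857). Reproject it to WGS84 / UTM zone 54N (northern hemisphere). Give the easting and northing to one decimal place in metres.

E 612116.4 m, N 4459980.8 m

Web Mercator inverse (R = 6378137 m) → φ = 40.28280336°, λ = 142.31889570°.
UTM 54N forward: E = 612116.376 m, N = 4459980.801 m.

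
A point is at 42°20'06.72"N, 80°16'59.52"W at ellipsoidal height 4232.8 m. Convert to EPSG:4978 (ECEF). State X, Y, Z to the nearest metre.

X 797500 m, Y -4657347 m, Z 4276051 m

WGS84: a = 6378137 m, e² = 0.006694380; N(φ) = a/√(1−e²sin²φ) = 6387842.031 m.
X = (N+h)·cosφ·cosλ = 797500.449 m; Y = (N+h)·cosφ·sinλ = -4657346.832 m; Z = (N(1−e²)+h)·sinφ = 4276050.856 m.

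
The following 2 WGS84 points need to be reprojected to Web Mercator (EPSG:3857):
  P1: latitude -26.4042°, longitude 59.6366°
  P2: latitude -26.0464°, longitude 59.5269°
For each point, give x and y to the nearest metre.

P1: x 6638716 m, y -3049230 m; P2: x 6626504 m, y -3004829 m

Web Mercator: x = R·λ, y = R·ln tan(π/4+φ/2), R = 6378137 m.
P1 (-26.4042°, 59.6366°) → (6638715.945, -3049229.585) m.
P2 (-26.0464°, 59.5269°) → (6626504.197, -3004828.918) m.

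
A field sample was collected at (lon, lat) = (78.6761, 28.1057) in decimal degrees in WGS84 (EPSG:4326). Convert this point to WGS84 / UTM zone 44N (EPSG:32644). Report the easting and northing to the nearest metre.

E 271697 m, N 3111093 m

Zone 44 central meridian λ₀ = 6×44 − 183 = 81°; Δλ = -2.3239°.
Transverse Mercator on WGS84 with k₀ = 0.9996 gives E = 271696.572 m, N = 3111093.337 m.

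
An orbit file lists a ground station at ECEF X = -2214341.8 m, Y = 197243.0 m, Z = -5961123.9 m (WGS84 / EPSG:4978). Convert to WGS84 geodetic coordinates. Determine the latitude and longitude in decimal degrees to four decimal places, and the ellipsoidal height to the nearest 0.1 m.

lat -69.6734°, lon 174.9098°, h 2818.6 m

λ = atan2(Y, X) = 174.90979958°; p = √(X²+Y²) = 2223109.2 m.
Bowring's method on WGS84 (a = 6378137 m, b = 6356752.314 m) gives φ = -69.67340018°, h = 2818.588 m.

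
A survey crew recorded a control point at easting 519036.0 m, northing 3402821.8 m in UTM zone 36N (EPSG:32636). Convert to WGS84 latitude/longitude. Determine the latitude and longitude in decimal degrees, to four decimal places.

lat 30.7582°, lon 33.1989°

Zone 36N: λ₀ = 33°, k₀ = 0.9996, false easting 500000 m.
Meridian distance M = (N − FN)/k₀ = 3404183.5 m.
Inverse transverse Mercator on WGS84 gives φ = 30.75819982°, λ = 33.19890041°.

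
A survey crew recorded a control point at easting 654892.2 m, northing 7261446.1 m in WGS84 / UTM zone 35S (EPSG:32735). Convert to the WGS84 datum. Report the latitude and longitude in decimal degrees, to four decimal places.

lat -24.7538°, lon 28.5318°

Zone 35S: λ₀ = 27°, k₀ = 0.9996, false easting 500000 m, false northing 10000000 m.
Meridian distance M = (N − FN)/k₀ = -2739649.8 m.
Inverse transverse Mercator on WGS84 gives φ = -24.75379975°, λ = 28.53180047°.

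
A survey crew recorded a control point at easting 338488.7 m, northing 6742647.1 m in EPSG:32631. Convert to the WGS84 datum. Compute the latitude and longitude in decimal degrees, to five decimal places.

Zone 31N: λ₀ = 3°, k₀ = 0.9996, false easting 500000 m.
Meridian distance M = (N − FN)/k₀ = 6745345.2 m.
Inverse transverse Mercator on WGS84 gives φ = 60.78639965°, λ = 0.03300000°.

lat 60.78640°, lon 0.03300°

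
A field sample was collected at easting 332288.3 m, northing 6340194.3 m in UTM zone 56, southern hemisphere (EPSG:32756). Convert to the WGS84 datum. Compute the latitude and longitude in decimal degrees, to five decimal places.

Zone 56S: λ₀ = 153°, k₀ = 0.9996, false easting 500000 m, false northing 10000000 m.
Meridian distance M = (N − FN)/k₀ = -3661270.2 m.
Inverse transverse Mercator on WGS84 gives φ = -33.06390003°, λ = 151.20349976°.

lat -33.06390°, lon 151.20350°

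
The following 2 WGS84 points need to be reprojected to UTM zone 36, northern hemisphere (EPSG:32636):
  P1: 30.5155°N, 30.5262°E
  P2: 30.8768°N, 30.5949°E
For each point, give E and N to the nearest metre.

UTM zone 36N: λ₀ = 33°, k₀ = 0.9996.
P1 (30.5155°, 30.5262°) → (262614.509, 3378512.353) m.
P2 (30.8768°, 30.5949°) → (270067.725, 3418425.953) m.

P1: E 262615 m, N 3378512 m; P2: E 270068 m, N 3418426 m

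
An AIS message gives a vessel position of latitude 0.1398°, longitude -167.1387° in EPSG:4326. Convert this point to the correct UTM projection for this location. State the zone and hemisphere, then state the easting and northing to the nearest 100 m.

Zone 3N: E 262000 m, N 15500 m

Longitude -167.1387° lies in the 6° band [-168°, -162°), giving zone 3; latitude is north of the equator, so 3N.
Zone 3 central meridian λ₀ = 6×3 − 183 = -165°; Δλ = -2.1387°.
Transverse Mercator on WGS84 with k₀ = 0.9996 gives E = 261961.284 m, N = 15462.945 m.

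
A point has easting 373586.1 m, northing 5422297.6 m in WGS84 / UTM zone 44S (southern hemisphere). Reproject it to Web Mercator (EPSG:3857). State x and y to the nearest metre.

x 8848686 m, y -5062755 m

Unproject from UTM 44S (λ₀ = 81°) → φ = -41.34089977°, λ = 79.48910051°.
Web Mercator (R = 6378137 m): x = 8848686.192 m, y = -5062755.084 m.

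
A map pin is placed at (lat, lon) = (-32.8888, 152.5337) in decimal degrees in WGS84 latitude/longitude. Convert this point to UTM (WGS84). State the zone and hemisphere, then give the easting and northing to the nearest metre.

Zone 56S: E 456385 m, N 6360944 m

Longitude 152.5337° lies in the 6° band [150°, 156°), giving zone 56; latitude is south of the equator, so 56S.
Zone 56 central meridian λ₀ = 6×56 − 183 = 153°; Δλ = -0.4663°.
Transverse Mercator on WGS84 with k₀ = 0.9996 gives E = 456385.437 m, N = 6360944.215 m.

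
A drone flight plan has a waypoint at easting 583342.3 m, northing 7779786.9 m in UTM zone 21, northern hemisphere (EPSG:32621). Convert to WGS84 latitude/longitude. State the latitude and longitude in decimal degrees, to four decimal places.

Zone 21N: λ₀ = -57°, k₀ = 0.9996, false easting 500000 m.
Meridian distance M = (N − FN)/k₀ = 7782900.1 m.
Inverse transverse Mercator on WGS84 gives φ = 70.11130025°, λ = -54.80449874°.

lat 70.1113°, lon -54.8045°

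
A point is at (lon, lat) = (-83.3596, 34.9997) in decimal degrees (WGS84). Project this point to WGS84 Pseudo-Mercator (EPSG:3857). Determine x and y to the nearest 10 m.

Web Mercator is spherical with R = a = 6378137 m.
x = R·λ = 6378137 × -1.454899483 = -9279548.225 m.
y = R·ln tan(π/4 + φ/2) = 6378137 × 0.652830188 = 4163840.375 m.

x -9279550 m, y 4163840 m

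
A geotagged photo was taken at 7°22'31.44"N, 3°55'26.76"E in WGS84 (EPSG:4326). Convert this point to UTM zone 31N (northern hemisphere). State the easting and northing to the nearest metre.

E 601988 m, N 815354 m

Zone 31 central meridian λ₀ = 6×31 − 183 = 3°; Δλ = +0.9241°.
Transverse Mercator on WGS84 with k₀ = 0.9996 gives E = 601988.353 m, N = 815353.957 m.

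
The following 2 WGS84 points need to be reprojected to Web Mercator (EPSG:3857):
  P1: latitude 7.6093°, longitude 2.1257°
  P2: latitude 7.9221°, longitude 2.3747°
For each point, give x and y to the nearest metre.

Web Mercator: x = R·λ, y = R·ln tan(π/4+φ/2), R = 6378137 m.
P1 (7.6093°, 2.1257°) → (236631.842, 849564.492) m.
P2 (7.9221°, 2.3747°) → (264350.395, 884707.574) m.

P1: x 236632 m, y 849564 m; P2: x 264350 m, y 884708 m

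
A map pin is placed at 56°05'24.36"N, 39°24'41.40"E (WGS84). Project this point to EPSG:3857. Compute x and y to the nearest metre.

x 4387268 m, y 7576373 m

Web Mercator is spherical with R = a = 6378137 m.
x = R·λ = 6378137 × 0.687860438 = 4387268.111 m.
y = R·ln tan(π/4 + φ/2) = 6378137 × 1.187866138 = 7576372.966 m.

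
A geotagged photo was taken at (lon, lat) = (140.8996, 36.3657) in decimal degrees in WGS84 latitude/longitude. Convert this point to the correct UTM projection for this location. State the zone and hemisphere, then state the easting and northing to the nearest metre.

Longitude 140.8996° lies in the 6° band [138°, 144°), giving zone 54; latitude is north of the equator, so 54N.
Zone 54 central meridian λ₀ = 6×54 − 183 = 141°; Δλ = -0.1004°.
Transverse Mercator on WGS84 with k₀ = 0.9996 gives E = 490993.147 m, N = 4024515.849 m.

Zone 54N: E 490993 m, N 4024516 m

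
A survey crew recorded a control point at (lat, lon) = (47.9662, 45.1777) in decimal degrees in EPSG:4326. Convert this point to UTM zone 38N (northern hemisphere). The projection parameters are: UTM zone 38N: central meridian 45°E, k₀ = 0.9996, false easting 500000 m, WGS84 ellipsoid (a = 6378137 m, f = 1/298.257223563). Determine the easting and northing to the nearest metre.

Zone 38 central meridian λ₀ = 6×38 − 183 = 45°; Δλ = +0.1777°.
Transverse Mercator on WGS84 with k₀ = 0.9996 gives E = 513264.275 m, N = 5312558.784 m.

E 513264 m, N 5312559 m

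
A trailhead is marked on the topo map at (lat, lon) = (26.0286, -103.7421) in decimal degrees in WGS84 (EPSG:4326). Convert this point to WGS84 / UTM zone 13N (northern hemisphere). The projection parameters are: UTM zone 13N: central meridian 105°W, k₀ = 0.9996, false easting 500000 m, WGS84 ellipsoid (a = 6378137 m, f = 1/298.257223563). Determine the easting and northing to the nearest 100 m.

E 625900 m, N 2879500 m

Zone 13 central meridian λ₀ = 6×13 − 183 = -105°; Δλ = +1.2579°.
Transverse Mercator on WGS84 with k₀ = 0.9996 gives E = 625863.461 m, N = 2879457.467 m.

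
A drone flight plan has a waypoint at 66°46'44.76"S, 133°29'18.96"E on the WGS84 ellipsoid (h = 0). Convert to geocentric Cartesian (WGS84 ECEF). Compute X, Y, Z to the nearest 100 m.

WGS84: a = 6378137 m, e² = 0.006694380; N(φ) = a/√(1−e²sin²φ) = 6396243.879 m.
X = (N+h)·cosφ·cosλ = -1735592.488 m; Y = (N+h)·cosφ·sinλ = 1829661.817 m; Z = (N(1−e²)+h)·sinφ = -5838744.061 m.

X -1735600 m, Y 1829700 m, Z -5838700 m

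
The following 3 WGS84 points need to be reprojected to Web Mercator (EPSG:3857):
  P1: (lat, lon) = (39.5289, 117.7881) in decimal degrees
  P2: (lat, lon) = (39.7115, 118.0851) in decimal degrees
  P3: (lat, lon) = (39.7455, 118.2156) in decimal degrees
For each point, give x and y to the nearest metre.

Web Mercator: x = R·λ, y = R·ln tan(π/4+φ/2), R = 6378137 m.
P1 (39.5289°, 117.7881°) → (13112111.314, 4797717.625) m.
P2 (39.7115°, 118.0851°) → (13145173.202, 4824106.387) m.
P3 (39.7455°, 118.2156°) → (13159700.396, 4829027.663) m.

P1: x 13112111 m, y 4797718 m; P2: x 13145173 m, y 4824106 m; P3: x 13159700 m, y 4829028 m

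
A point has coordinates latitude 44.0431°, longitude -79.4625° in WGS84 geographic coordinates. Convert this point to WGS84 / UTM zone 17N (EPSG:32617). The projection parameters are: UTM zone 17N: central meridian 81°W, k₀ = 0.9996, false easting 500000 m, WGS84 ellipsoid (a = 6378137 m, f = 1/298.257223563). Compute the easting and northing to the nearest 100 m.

E 623200 m, N 4877800 m

Zone 17 central meridian λ₀ = 6×17 − 183 = -81°; Δλ = +1.5375°.
Transverse Mercator on WGS84 with k₀ = 0.9996 gives E = 623178.945 m, N = 4877808.991 m.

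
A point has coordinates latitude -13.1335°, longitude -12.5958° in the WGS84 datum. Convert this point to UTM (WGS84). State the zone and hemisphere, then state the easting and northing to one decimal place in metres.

Longitude -12.5958° lies in the 6° band [-18°, -12°), giving zone 28; latitude is south of the equator, so 28S.
Zone 28 central meridian λ₀ = 6×28 − 183 = -15°; Δλ = +2.4042°.
Transverse Mercator on WGS84 with k₀ = 0.9996 gives E = 760643.725 m, N = 8546857.855 m.

Zone 28S: E 760643.7 m, N 8546857.9 m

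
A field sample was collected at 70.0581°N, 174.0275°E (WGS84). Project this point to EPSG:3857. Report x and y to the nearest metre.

Web Mercator is spherical with R = a = 6378137 m.
x = R·λ = 6378137 × 3.037352864 = 19372652.684 m.
y = R·ln tan(π/4 + φ/2) = 6378137 × 1.738384145 = 11087652.234 m.

x 19372653 m, y 11087652 m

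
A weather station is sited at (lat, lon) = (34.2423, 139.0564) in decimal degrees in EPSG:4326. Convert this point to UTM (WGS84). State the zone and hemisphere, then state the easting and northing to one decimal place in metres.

Zone 54N: E 321011.3 m, N 3790730.9 m

Longitude 139.0564° lies in the 6° band [138°, 144°), giving zone 54; latitude is north of the equator, so 54N.
Zone 54 central meridian λ₀ = 6×54 − 183 = 141°; Δλ = -1.9436°.
Transverse Mercator on WGS84 with k₀ = 0.9996 gives E = 321011.284 m, N = 3790730.896 m.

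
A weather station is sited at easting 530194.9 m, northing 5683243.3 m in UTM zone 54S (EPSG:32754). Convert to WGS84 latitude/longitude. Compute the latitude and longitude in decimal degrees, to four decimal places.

lat -38.9993°, lon 141.3487°

Zone 54S: λ₀ = 141°, k₀ = 0.9996, false easting 500000 m, false northing 10000000 m.
Meridian distance M = (N − FN)/k₀ = -4318484.1 m.
Inverse transverse Mercator on WGS84 gives φ = -38.99929976°, λ = 141.34870022°.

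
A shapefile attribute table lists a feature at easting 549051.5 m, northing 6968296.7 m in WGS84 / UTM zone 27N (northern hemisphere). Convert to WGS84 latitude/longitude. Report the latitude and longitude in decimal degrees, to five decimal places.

lat 62.84150°, lon -20.03680°

Zone 27N: λ₀ = -21°, k₀ = 0.9996, false easting 500000 m.
Meridian distance M = (N − FN)/k₀ = 6971085.1 m.
Inverse transverse Mercator on WGS84 gives φ = 62.84150031°, λ = -20.03680043°.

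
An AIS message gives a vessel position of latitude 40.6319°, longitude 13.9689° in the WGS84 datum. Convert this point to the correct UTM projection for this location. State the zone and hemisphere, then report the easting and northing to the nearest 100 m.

Longitude 13.9689° lies in the 6° band [12°, 18°), giving zone 33; latitude is north of the equator, so 33N.
Zone 33 central meridian λ₀ = 6×33 − 183 = 15°; Δλ = -1.0311°.
Transverse Mercator on WGS84 with k₀ = 0.9996 gives E = 412801.544 m, N = 4498406.747 m.

Zone 33N: E 412800 m, N 4498400 m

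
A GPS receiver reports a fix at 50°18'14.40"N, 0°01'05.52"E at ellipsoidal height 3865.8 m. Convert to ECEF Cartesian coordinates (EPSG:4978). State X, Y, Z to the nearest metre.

X 4084372 m, Y 1297 m, Z 4887430 m

WGS84: a = 6378137 m, e² = 0.006694380; N(φ) = a/√(1−e²sin²φ) = 6390814.152 m.
X = (N+h)·cosφ·cosλ = 4084372.056 m; Y = (N+h)·cosφ·sinλ = 1297.401 m; Z = (N(1−e²)+h)·sinφ = 4887430.291 m.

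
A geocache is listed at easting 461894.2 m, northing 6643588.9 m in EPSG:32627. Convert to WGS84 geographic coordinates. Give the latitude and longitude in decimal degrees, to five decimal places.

lat 59.92800°, lon -21.68170°

Zone 27N: λ₀ = -21°, k₀ = 0.9996, false easting 500000 m.
Meridian distance M = (N − FN)/k₀ = 6646247.4 m.
Inverse transverse Mercator on WGS84 gives φ = 59.92799966°, λ = -21.68170018°.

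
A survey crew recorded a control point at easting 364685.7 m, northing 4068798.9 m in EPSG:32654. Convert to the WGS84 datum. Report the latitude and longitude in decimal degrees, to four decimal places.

Zone 54N: λ₀ = 141°, k₀ = 0.9996, false easting 500000 m.
Meridian distance M = (N − FN)/k₀ = 4070427.1 m.
Inverse transverse Mercator on WGS84 gives φ = 36.75530033°, λ = 139.48410033°.

lat 36.7553°, lon 139.4841°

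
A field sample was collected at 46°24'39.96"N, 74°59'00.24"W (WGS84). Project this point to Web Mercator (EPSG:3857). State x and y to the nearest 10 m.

x -8347110 m, y 5846470 m

Web Mercator is spherical with R = a = 6378137 m.
x = R·λ = 6378137 × -1.308707214 = -8347113.906 m.
y = R·ln tan(π/4 + φ/2) = 6378137 × 0.916643028 = 5846474.813 m.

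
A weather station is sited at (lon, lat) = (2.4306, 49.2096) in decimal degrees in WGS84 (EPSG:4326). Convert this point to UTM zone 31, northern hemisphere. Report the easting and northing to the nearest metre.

E 458528 m, N 5450912 m

Zone 31 central meridian λ₀ = 6×31 − 183 = 3°; Δλ = -0.5694°.
Transverse Mercator on WGS84 with k₀ = 0.9996 gives E = 458527.783 m, N = 5450912.465 m.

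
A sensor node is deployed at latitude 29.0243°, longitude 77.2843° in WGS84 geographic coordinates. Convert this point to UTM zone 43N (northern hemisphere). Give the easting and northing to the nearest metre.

E 722470 m, N 3212830 m

Zone 43 central meridian λ₀ = 6×43 − 183 = 75°; Δλ = +2.2843°.
Transverse Mercator on WGS84 with k₀ = 0.9996 gives E = 722470.024 m, N = 3212830.250 m.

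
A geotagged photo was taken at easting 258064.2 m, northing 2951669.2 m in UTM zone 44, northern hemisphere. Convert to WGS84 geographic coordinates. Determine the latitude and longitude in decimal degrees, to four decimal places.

lat 26.6653°, lon 78.5691°

Zone 44N: λ₀ = 81°, k₀ = 0.9996, false easting 500000 m.
Meridian distance M = (N − FN)/k₀ = 2952850.3 m.
Inverse transverse Mercator on WGS84 gives φ = 26.66529999°, λ = 78.56909987°.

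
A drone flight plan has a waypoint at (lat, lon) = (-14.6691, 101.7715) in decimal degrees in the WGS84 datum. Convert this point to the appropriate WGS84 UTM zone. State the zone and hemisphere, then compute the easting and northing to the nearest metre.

Zone 47S: E 798512 m, N 8376443 m

Longitude 101.7715° lies in the 6° band [96°, 102°), giving zone 47; latitude is south of the equator, so 47S.
Zone 47 central meridian λ₀ = 6×47 − 183 = 99°; Δλ = +2.7715°.
Transverse Mercator on WGS84 with k₀ = 0.9996 gives E = 798512.384 m, N = 8376443.135 m.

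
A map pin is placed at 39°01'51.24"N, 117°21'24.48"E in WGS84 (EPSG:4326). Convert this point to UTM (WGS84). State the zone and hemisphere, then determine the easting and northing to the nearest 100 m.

Longitude 117.3568° lies in the 6° band [114°, 120°), giving zone 50; latitude is north of the equator, so 50N.
Zone 50 central meridian λ₀ = 6×50 − 183 = 117°; Δλ = +0.3568°.
Transverse Mercator on WGS84 with k₀ = 0.9996 gives E = 530882.537 m, N = 4320266.153 m.

Zone 50N: E 530900 m, N 4320300 m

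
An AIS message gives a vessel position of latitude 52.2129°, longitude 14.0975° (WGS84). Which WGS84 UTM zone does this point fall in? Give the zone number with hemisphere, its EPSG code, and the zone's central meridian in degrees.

UTM zone = ⌊(λ + 180)/6⌋ + 1; 14.0975° ∈ [12°, 18°) → zone 33.
Hemisphere: N (φ ≥ 0).
Central meridian λ₀ = 6×33 − 183 = 15°.
EPSG code: 32633.

Zone 33N (EPSG:32633), central meridian 15°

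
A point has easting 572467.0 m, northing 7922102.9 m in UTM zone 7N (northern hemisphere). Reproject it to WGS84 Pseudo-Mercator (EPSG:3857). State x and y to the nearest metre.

Unproject from UTM 7N (λ₀ = -141°) → φ = 71.38990030°, λ = -138.96509904°.
Web Mercator (R = 6378137 m): x = -15469524.063 m, y = 11536924.396 m.

x -15469524 m, y 11536924 m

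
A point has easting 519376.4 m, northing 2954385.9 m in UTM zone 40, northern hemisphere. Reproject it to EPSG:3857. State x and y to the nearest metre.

Unproject from UTM 40N (λ₀ = 57°) → φ = 26.71049984°, λ = 57.19480013°.
Web Mercator (R = 6378137 m): x = 6366896.026 m, y = 3087348.856 m.

x 6366896 m, y 3087349 m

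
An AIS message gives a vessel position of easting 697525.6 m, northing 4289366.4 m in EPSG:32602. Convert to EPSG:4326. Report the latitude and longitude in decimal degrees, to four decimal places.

Zone 2N: λ₀ = -171°, k₀ = 0.9996, false easting 500000 m.
Meridian distance M = (N − FN)/k₀ = 4291082.8 m.
Inverse transverse Mercator on WGS84 gives φ = 38.73089991°, λ = -168.72760029°.

lat 38.7309°, lon -168.7276°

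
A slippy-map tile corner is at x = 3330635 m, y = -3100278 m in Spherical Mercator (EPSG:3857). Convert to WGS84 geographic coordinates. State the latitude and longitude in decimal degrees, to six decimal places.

lat -26.814203°, lon 29.919603°

R = 6378137 m. λ = x/R = 29.91960326°.
φ = 2·arctan(exp(y/R)) − 90° = 2·arctan(0.61503) − 90° = -26.81420312°.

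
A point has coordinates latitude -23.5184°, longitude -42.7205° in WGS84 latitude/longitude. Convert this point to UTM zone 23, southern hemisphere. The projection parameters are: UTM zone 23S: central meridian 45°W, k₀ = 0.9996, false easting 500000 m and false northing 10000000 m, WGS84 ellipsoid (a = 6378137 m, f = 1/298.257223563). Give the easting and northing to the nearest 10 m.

E 732750 m, N 7397240 m

Zone 23 central meridian λ₀ = 6×23 − 183 = -45°; Δλ = +2.2795°.
Transverse Mercator on WGS84 with k₀ = 0.9996 gives E = 732747.166 m, N = 7397243.425 m.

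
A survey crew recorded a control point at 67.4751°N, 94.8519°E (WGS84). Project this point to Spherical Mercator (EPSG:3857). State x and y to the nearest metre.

x 10558865 m, y 10292756 m

Web Mercator is spherical with R = a = 6378137 m.
x = R·λ = 6378137 × 1.655477957 = 10558865.209 m.
y = R·ln tan(π/4 + φ/2) = 6378137 × 1.613755881 = 10292756.093 m.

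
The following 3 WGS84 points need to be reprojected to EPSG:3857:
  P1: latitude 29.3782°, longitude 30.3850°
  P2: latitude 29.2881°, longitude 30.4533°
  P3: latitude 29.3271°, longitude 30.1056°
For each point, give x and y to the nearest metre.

P1: x 3382443 m, y 3423871 m; P2: x 3390046 m, y 3412366 m; P3: x 3351340 m, y 3417345 m

Web Mercator: x = R·λ, y = R·ln tan(π/4+φ/2), R = 6378137 m.
P1 (29.3782°, 30.3850°) → (3382442.728, 3423871.050) m.
P2 (29.2881°, 30.4533°) → (3390045.849, 3412366.062) m.
P3 (29.3271°, 30.1056°) → (3351340.062, 3417344.776) m.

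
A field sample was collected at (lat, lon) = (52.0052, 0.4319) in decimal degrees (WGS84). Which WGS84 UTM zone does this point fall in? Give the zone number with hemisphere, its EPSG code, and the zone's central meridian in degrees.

UTM zone = ⌊(λ + 180)/6⌋ + 1; 0.4319° ∈ [0°, 6°) → zone 31.
Hemisphere: N (φ ≥ 0).
Central meridian λ₀ = 6×31 − 183 = 3°.
EPSG code: 32631.

Zone 31N (EPSG:32631), central meridian 3°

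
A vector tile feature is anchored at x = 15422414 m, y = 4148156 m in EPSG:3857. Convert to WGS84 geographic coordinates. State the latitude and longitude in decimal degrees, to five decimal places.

R = 6378137 m. λ = x/R = 138.54190214°.
φ = 2·arctan(exp(y/R)) − 90° = 2·arctan(1.91625) − 90° = 34.88420368°.

lat 34.88420°, lon 138.54190°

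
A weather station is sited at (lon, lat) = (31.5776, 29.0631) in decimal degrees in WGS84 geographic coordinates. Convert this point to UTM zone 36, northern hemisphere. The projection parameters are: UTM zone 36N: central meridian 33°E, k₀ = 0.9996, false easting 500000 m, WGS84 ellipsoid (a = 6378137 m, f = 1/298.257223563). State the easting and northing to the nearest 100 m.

Zone 36 central meridian λ₀ = 6×36 − 183 = 33°; Δλ = -1.4224°.
Transverse Mercator on WGS84 with k₀ = 0.9996 gives E = 361534.995 m, N = 3215811.613 m.

E 361500 m, N 3215800 m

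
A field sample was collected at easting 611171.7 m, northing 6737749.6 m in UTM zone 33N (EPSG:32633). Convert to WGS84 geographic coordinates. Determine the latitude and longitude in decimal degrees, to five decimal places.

lat 60.75970°, lon 17.04030°

Zone 33N: λ₀ = 15°, k₀ = 0.9996, false easting 500000 m.
Meridian distance M = (N − FN)/k₀ = 6740445.8 m.
Inverse transverse Mercator on WGS84 gives φ = 60.75970011°, λ = 17.04030026°.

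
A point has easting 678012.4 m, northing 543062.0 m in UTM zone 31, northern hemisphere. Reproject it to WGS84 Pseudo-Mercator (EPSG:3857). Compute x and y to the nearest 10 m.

Unproject from UTM 31N (λ₀ = 3°) → φ = 4.91119961°, λ = 4.60539969°.
Web Mercator (R = 6378137 m): x = 512670.748 m, y = 547382.952 m.

x 512670 m, y 547380 m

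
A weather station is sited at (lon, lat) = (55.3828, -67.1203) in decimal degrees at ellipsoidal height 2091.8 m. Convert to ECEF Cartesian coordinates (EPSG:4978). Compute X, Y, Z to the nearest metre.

X 1413236 m, Y 2047287 m, Z -5855570 m

WGS84: a = 6378137 m, e² = 0.006694380; N(φ) = a/√(1−e²sin²φ) = 6396336.270 m.
X = (N+h)·cosφ·cosλ = 1413235.644 m; Y = (N+h)·cosφ·sinλ = 2047286.545 m; Z = (N(1−e²)+h)·sinφ = -5855569.716 m.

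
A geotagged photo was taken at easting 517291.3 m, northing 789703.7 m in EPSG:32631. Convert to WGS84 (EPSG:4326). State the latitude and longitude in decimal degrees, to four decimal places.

lat 7.1443°, lon 3.1566°

Zone 31N: λ₀ = 3°, k₀ = 0.9996, false easting 500000 m.
Meridian distance M = (N − FN)/k₀ = 790019.7 m.
Inverse transverse Mercator on WGS84 gives φ = 7.14429983°, λ = 3.15660015°.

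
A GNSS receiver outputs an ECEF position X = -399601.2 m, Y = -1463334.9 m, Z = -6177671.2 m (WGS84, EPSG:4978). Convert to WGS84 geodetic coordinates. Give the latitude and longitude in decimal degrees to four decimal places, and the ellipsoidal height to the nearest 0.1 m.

λ = atan2(Y, X) = -105.27369831°; p = √(X²+Y²) = 1516914.7 m.
Bowring's method on WGS84 (a = 6378137 m, b = 6356752.314 m) gives φ = -76.29289969°, h = 3220.593 m.

lat -76.2929°, lon -105.2737°, h 3220.6 m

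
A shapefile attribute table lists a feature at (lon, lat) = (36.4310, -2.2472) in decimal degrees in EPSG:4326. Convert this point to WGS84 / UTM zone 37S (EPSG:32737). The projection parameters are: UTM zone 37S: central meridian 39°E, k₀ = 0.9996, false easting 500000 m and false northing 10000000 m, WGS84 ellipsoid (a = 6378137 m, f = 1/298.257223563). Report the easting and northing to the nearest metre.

E 214257 m, N 9751364 m

Zone 37 central meridian λ₀ = 6×37 − 183 = 39°; Δλ = -2.5690°.
Transverse Mercator on WGS84 with k₀ = 0.9996 gives E = 214256.885 m, N = 9751364.288 m.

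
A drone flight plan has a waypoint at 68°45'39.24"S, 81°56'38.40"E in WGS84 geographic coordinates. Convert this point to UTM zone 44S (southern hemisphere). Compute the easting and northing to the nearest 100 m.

Zone 44 central meridian λ₀ = 6×44 − 183 = 81°; Δλ = +0.9440°.
Transverse Mercator on WGS84 with k₀ = 0.9996 gives E = 538163.026 m, N = 2372005.170 m.

E 538200 m, N 2372000 m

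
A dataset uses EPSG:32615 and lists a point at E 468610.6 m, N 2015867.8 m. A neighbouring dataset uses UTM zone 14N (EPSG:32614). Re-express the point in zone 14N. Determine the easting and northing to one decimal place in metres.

E 1103758.5 m, N 2025265.5 m

UTM 15N → geographic: φ = 18.23189991°, λ = -93.29690013°.
UTM 14N (λ₀ = -99°) forward: E = 1103758.454 m, N = 2025265.5497 m.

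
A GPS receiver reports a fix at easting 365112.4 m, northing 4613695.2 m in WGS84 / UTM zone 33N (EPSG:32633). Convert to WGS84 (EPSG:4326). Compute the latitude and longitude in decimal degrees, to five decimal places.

Zone 33N: λ₀ = 15°, k₀ = 0.9996, false easting 500000 m.
Meridian distance M = (N − FN)/k₀ = 4615541.4 m.
Inverse transverse Mercator on WGS84 gives φ = 41.66360005°, λ = 13.37980033°.

lat 41.66360°, lon 13.37980°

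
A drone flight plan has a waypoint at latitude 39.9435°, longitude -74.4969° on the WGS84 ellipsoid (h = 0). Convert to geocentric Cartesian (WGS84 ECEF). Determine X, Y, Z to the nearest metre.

WGS84: a = 6378137 m, e² = 0.006694380; N(φ) = a/√(1−e²sin²φ) = 6386955.351 m.
X = (N+h)·cosφ·cosλ = 1308851.535 m; Y = (N+h)·cosφ·sinλ = -4718574.770 m; Z = (N(1−e²)+h)·sinφ = 4073177.862 m.

X 1308852 m, Y -4718575 m, Z 4073178 m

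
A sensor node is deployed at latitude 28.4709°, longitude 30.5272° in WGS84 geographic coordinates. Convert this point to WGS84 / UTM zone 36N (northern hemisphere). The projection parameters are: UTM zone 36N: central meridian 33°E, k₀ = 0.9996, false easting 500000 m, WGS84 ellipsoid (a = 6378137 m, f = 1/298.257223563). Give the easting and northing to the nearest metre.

E 257892 m, N 3151860 m

Zone 36 central meridian λ₀ = 6×36 − 183 = 33°; Δλ = -2.4728°.
Transverse Mercator on WGS84 with k₀ = 0.9996 gives E = 257891.895 m, N = 3151859.755 m.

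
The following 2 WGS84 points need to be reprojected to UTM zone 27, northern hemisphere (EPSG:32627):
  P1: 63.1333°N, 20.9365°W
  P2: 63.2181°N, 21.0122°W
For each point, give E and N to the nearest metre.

UTM zone 27N: λ₀ = -21°, k₀ = 0.9996.
P1 (63.1333°, -20.9365°) → (503201.762, 7000442.835) m.
P2 (63.2181°, -21.0122°) → (499386.654, 7009889.714) m.

P1: E 503202 m, N 7000443 m; P2: E 499387 m, N 7009890 m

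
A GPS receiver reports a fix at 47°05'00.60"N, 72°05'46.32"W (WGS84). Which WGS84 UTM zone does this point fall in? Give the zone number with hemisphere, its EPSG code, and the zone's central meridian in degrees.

Zone 18N (EPSG:32618), central meridian -75°

UTM zone = ⌊(λ + 180)/6⌋ + 1; -72.0962° ∈ [-78°, -72°) → zone 18.
Hemisphere: N (φ ≥ 0).
Central meridian λ₀ = 6×18 − 183 = -75°.
EPSG code: 32618.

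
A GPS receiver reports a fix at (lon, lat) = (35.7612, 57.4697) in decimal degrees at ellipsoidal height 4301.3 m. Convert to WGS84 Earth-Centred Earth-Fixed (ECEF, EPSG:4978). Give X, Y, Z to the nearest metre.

WGS84: a = 6378137 m, e² = 0.006694380; N(φ) = a/√(1−e²sin²φ) = 6393366.763 m.
X = (N+h)·cosφ·cosλ = 2791679.224 m; Y = (N+h)·cosφ·sinλ = 2010550.107 m; Z = (N(1−e²)+h)·sinφ = 5357835.240 m.

X 2791679 m, Y 2010550 m, Z 5357835 m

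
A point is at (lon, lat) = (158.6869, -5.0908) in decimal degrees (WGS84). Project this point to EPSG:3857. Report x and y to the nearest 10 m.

Web Mercator is spherical with R = a = 6378137 m.
x = R·λ = 6378137 × 2.769608885 = 17664944.904 m.
y = R·ln tan(π/4 + φ/2) = 6378137 × -0.088968359 = -567452.385 m.

x 17664940 m, y -567450 m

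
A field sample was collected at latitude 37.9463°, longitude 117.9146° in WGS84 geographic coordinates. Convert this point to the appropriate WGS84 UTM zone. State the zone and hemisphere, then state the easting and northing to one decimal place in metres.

Zone 50N: E 580358.8 m, N 4200251.3 m

Longitude 117.9146° lies in the 6° band [114°, 120°), giving zone 50; latitude is north of the equator, so 50N.
Zone 50 central meridian λ₀ = 6×50 − 183 = 117°; Δλ = +0.9146°.
Transverse Mercator on WGS84 with k₀ = 0.9996 gives E = 580358.796 m, N = 4200251.336 m.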